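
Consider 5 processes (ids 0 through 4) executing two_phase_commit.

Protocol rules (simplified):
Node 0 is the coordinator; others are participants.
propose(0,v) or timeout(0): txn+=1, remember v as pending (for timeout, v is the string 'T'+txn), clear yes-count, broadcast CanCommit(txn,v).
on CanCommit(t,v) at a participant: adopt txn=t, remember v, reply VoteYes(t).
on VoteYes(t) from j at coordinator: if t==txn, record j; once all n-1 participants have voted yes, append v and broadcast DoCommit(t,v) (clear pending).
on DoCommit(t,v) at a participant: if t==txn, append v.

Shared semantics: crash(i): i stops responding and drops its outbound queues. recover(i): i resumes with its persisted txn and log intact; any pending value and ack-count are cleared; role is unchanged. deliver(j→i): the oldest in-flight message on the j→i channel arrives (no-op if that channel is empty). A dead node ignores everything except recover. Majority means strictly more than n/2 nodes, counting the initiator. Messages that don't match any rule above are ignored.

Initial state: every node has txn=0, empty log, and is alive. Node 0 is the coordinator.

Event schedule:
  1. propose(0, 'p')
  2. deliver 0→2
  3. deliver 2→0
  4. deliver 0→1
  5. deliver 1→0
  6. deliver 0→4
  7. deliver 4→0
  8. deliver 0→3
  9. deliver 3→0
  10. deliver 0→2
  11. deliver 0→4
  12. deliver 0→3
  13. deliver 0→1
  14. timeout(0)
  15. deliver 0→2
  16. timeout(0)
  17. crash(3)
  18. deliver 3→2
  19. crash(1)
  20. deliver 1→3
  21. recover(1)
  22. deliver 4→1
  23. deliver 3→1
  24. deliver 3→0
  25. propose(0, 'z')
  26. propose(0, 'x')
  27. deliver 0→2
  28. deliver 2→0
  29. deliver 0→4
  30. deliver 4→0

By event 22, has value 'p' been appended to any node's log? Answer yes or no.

e1 propose(0,'p'): 0[coor,t=1,-]
e2 deliver 0→2: 2[part,t=1,-]
e3 deliver 2→0: ·
e4 deliver 0→1: 1[part,t=1,-]
e5 deliver 1→0: ·
e6 deliver 0→4: 4[part,t=1,-]
e7 deliver 4→0: ·
e8 deliver 0→3: 3[part,t=1,-]
e9 deliver 3→0: 0[coor,t=1,p]
e10 deliver 0→2: 2[part,t=1,p]
e11 deliver 0→4: 4[part,t=1,p]
e12 deliver 0→3: 3[part,t=1,p]
e13 deliver 0→1: 1[part,t=1,p]
e14 timeout(0): 0[coor,t=2,p]
e15 deliver 0→2: 2[part,t=2,p]
e16 timeout(0): 0[coor,t=3,p]
e17 crash(3): 3[✗part,t=1,p]
e18 deliver 3→2: ·
e19 crash(1): 1[✗part,t=1,p]
e20 deliver 1→3: ·
e21 recover(1): 1[part,t=1,p]
e22 deliver 4→1: ·

yes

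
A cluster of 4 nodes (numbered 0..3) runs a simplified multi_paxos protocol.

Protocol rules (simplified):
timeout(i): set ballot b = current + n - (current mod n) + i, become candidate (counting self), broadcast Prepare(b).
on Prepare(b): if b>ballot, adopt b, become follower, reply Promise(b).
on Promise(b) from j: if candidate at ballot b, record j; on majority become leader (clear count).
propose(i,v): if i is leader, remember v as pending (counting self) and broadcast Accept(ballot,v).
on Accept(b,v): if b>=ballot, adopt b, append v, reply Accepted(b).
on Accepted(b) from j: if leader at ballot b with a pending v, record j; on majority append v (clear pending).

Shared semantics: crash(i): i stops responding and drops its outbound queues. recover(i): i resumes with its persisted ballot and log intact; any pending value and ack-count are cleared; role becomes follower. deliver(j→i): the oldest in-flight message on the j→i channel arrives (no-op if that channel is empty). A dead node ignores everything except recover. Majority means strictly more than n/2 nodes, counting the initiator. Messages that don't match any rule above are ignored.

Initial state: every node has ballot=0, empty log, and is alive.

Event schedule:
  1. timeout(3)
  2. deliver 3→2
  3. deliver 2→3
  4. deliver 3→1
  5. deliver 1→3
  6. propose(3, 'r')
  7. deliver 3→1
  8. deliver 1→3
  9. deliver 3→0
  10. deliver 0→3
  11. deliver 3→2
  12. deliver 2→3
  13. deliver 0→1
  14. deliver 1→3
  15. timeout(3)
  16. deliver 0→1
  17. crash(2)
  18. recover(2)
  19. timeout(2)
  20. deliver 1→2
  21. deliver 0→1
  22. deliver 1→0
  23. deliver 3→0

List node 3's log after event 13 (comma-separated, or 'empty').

[1] timeout(3) → N3(cand b7 [-])
[2] deliver 3→2 → N2(foll b7 [-])
[3] deliver 2→3 → ∅
[4] deliver 3→1 → N1(foll b7 [-])
[5] deliver 1→3 → N3(lead b7 [-])
[6] propose(3,'r') → ∅
[7] deliver 3→1 → N1(foll b7 [r])
[8] deliver 1→3 → ∅
[9] deliver 3→0 → N0(foll b7 [-])
[10] deliver 0→3 → ∅
[11] deliver 3→2 → N2(foll b7 [r])
[12] deliver 2→3 → N3(lead b7 [r])
[13] deliver 0→1 → ∅

r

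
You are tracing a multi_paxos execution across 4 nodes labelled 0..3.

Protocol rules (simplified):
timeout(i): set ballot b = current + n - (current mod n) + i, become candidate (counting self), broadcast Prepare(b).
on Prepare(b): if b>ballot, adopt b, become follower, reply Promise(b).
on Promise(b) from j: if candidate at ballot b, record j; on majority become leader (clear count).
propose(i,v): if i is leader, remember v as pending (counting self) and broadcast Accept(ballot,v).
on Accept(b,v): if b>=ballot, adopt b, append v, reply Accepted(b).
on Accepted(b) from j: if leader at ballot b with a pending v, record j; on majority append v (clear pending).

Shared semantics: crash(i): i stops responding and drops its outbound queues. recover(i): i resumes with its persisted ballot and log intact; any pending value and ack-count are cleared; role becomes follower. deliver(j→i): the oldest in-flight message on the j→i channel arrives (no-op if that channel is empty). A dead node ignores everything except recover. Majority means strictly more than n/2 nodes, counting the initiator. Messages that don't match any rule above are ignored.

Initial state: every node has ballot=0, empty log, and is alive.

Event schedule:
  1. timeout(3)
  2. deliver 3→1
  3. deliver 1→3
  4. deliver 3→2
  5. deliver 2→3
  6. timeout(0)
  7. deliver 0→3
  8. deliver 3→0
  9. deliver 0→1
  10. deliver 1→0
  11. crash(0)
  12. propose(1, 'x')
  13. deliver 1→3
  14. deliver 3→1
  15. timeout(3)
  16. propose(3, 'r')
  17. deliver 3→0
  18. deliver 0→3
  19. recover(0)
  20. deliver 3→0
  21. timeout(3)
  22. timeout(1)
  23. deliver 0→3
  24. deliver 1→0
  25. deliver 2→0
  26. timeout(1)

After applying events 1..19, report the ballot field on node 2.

e1 timeout(3): 3[cand,b=7,-]
e2 deliver 3→1: 1[foll,b=7,-]
e3 deliver 1→3: ·
e4 deliver 3→2: 2[foll,b=7,-]
e5 deliver 2→3: 3[lead,b=7,-]
e6 timeout(0): 0[cand,b=4,-]
e7 deliver 0→3: ·
e8 deliver 3→0: 0[foll,b=7,-]
e9 deliver 0→1: ·
e10 deliver 1→0: ·
e11 crash(0): 0[✗foll,b=7,-]
e12 propose(1,'x'): ·
e13 deliver 1→3: ·
e14 deliver 3→1: ·
e15 timeout(3): 3[cand,b=11,-]
e16 propose(3,'r'): ·
e17 deliver 3→0: ·
e18 deliver 0→3: ·
e19 recover(0): 0[foll,b=7,-]

7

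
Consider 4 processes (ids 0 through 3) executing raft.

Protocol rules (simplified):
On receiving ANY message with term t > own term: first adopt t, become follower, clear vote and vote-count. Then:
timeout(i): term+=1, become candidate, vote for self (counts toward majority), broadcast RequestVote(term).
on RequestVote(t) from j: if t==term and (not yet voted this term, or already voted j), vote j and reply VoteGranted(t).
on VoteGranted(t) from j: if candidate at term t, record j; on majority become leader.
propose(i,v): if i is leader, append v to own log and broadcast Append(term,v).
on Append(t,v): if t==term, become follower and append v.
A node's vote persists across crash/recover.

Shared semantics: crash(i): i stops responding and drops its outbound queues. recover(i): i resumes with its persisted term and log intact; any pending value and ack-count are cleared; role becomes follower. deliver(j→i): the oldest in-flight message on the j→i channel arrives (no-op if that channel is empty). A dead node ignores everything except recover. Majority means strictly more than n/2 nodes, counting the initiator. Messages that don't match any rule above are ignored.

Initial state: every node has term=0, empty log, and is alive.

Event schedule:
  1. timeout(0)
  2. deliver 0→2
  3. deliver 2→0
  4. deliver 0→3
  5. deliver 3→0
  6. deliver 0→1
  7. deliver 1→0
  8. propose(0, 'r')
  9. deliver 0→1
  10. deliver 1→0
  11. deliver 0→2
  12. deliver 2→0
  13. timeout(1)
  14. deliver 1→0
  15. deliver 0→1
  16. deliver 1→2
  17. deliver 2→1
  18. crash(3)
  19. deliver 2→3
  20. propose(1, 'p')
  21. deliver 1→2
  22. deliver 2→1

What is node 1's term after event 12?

1

e1 timeout(0): 0[cand,t=1,-]
e2 deliver 0→2: 2[foll,t=1,-]
e3 deliver 2→0: ·
e4 deliver 0→3: 3[foll,t=1,-]
e5 deliver 3→0: 0[lead,t=1,-]
e6 deliver 0→1: 1[foll,t=1,-]
e7 deliver 1→0: ·
e8 propose(0,'r'): 0[lead,t=1,r]
e9 deliver 0→1: 1[foll,t=1,r]
e10 deliver 1→0: ·
e11 deliver 0→2: 2[foll,t=1,r]
e12 deliver 2→0: ·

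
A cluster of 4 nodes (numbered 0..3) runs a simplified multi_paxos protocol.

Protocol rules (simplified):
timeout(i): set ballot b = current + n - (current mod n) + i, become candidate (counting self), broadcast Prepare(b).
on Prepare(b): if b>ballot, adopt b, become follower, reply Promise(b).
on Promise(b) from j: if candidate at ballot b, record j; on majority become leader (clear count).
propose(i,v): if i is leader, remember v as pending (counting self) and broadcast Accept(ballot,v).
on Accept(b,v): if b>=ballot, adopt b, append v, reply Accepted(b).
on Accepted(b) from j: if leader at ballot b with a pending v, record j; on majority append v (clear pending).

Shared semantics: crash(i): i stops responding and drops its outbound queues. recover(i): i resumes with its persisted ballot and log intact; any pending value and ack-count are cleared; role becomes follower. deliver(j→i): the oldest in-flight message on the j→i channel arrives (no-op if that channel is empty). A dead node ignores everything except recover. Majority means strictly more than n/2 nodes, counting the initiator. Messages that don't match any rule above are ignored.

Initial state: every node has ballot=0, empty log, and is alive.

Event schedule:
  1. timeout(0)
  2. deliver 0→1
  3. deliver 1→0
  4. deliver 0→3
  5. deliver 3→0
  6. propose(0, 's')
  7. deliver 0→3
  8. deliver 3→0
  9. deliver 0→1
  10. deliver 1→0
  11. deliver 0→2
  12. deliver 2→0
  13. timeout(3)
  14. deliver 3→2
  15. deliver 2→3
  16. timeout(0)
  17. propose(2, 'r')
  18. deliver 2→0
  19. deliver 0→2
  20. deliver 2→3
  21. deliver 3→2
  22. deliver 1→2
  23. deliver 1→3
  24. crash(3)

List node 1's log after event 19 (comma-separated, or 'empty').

s

step 1 timeout(0): 0={cand,b=4,log=-}
step 2 deliver 0→1: 1={foll,b=4,log=-}
step 3 deliver 1→0: —
step 4 deliver 0→3: 3={foll,b=4,log=-}
step 5 deliver 3→0: 0={lead,b=4,log=-}
step 6 propose(0,'s'): —
step 7 deliver 0→3: 3={foll,b=4,log=s}
step 8 deliver 3→0: —
step 9 deliver 0→1: 1={foll,b=4,log=s}
step 10 deliver 1→0: 0={lead,b=4,log=s}
step 11 deliver 0→2: 2={foll,b=4,log=-}
step 12 deliver 2→0: —
step 13 timeout(3): 3={cand,b=11,log=s}
step 14 deliver 3→2: 2={foll,b=11,log=-}
step 15 deliver 2→3: —
step 16 timeout(0): 0={cand,b=8,log=s}
step 17 propose(2,'r'): —
step 18 deliver 2→0: —
step 19 deliver 0→2: —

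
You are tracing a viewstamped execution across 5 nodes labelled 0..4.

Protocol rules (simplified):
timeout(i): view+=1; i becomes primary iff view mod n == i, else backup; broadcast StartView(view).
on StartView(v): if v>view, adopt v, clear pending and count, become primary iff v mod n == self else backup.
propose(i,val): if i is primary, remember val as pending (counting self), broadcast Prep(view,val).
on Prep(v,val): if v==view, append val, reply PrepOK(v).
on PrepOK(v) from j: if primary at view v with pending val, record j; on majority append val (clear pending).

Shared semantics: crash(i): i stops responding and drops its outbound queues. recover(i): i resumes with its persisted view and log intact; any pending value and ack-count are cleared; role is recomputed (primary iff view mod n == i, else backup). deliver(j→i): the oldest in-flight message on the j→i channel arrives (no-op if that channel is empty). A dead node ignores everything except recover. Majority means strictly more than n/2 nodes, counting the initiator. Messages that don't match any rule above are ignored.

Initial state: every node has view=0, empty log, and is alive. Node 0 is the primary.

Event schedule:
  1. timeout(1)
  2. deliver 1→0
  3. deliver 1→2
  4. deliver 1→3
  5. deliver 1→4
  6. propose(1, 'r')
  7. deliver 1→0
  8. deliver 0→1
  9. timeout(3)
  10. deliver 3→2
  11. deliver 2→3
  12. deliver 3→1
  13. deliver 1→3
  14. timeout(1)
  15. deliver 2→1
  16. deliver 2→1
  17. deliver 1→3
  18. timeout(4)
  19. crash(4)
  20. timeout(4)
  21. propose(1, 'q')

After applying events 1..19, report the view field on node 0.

e1 timeout(1): 1[prim,v=1,-]
e2 deliver 1→0: 0[back,v=1,-]
e3 deliver 1→2: 2[back,v=1,-]
e4 deliver 1→3: 3[back,v=1,-]
e5 deliver 1→4: 4[back,v=1,-]
e6 propose(1,'r'): ·
e7 deliver 1→0: 0[back,v=1,r]
e8 deliver 0→1: ·
e9 timeout(3): 3[back,v=2,-]
e10 deliver 3→2: 2[prim,v=2,-]
e11 deliver 2→3: ·
e12 deliver 3→1: 1[back,v=2,-]
e13 deliver 1→3: ·
e14 timeout(1): 1[back,v=3,-]
e15 deliver 2→1: ·
e16 deliver 2→1: ·
e17 deliver 1→3: 3[prim,v=3,-]
e18 timeout(4): 4[back,v=2,-]
e19 crash(4): 4[✗back,v=2,-]

1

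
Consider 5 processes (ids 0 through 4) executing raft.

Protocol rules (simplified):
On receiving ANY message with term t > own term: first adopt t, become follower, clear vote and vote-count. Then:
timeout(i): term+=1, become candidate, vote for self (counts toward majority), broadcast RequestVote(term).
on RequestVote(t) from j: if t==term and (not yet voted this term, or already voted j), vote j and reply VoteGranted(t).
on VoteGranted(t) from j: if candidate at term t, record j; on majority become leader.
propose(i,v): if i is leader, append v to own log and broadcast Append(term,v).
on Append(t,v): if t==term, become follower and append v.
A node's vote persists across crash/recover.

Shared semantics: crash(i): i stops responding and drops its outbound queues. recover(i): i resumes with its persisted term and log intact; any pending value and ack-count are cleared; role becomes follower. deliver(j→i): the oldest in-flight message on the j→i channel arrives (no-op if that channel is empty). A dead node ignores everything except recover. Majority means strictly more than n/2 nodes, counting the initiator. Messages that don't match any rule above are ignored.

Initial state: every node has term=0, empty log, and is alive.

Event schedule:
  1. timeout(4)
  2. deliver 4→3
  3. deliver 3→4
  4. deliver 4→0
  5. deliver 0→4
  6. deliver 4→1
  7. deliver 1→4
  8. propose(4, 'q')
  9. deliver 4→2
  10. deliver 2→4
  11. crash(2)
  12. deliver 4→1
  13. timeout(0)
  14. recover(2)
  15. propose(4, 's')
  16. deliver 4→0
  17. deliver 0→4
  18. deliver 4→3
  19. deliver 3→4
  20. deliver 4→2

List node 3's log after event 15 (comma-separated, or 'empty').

empty

after 1 — timeout(4): n4:cand/t1/[-]
after 2 — deliver 4→3: n3:foll/t1/[-]
after 3 — deliver 3→4: ·
after 4 — deliver 4→0: n0:foll/t1/[-]
after 5 — deliver 0→4: n4:lead/t1/[-]
after 6 — deliver 4→1: n1:foll/t1/[-]
after 7 — deliver 1→4: ·
after 8 — propose(4,'q'): n4:lead/t1/[q]
after 9 — deliver 4→2: n2:foll/t1/[-]
after 10 — deliver 2→4: ·
after 11 — crash(2): n2:✗foll/t1/[-]
after 12 — deliver 4→1: n1:foll/t1/[q]
after 13 — timeout(0): n0:cand/t2/[-]
after 14 — recover(2): n2:foll/t1/[-]
after 15 — propose(4,'s'): n4:lead/t1/[q,s]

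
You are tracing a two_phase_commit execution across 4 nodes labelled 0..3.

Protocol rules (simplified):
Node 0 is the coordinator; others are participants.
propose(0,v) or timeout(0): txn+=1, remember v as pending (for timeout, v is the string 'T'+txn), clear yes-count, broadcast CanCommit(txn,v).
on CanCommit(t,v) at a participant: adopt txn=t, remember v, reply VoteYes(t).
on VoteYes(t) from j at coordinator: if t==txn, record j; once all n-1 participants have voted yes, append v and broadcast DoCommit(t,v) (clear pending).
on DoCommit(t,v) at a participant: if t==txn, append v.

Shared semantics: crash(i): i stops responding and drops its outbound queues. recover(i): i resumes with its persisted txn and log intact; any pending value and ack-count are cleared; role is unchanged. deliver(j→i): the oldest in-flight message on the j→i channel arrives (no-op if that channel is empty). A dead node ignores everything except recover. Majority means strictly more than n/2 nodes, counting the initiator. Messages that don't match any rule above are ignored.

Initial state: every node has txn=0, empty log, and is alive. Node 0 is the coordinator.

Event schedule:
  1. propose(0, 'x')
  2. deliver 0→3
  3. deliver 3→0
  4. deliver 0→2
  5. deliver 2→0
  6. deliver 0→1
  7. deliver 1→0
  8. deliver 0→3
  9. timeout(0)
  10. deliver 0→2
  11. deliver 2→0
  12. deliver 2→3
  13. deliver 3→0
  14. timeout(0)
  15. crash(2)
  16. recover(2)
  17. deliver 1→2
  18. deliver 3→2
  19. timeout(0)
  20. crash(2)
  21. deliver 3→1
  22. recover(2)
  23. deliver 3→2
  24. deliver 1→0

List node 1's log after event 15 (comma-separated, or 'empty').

1. propose(0,'x'):  <0:coor t1 ->
2. deliver 0→3:  <3:part t1 ->
3. deliver 3→0:  nop
4. deliver 0→2:  <2:part t1 ->
5. deliver 2→0:  nop
6. deliver 0→1:  <1:part t1 ->
7. deliver 1→0:  <0:coor t1 x>
8. deliver 0→3:  <3:part t1 x>
9. timeout(0):  <0:coor t2 x>
10. deliver 0→2:  <2:part t1 x>
11. deliver 2→0:  nop
12. deliver 2→3:  nop
13. deliver 3→0:  nop
14. timeout(0):  <0:coor t3 x>
15. crash(2):  <2:✗part t1 x>

empty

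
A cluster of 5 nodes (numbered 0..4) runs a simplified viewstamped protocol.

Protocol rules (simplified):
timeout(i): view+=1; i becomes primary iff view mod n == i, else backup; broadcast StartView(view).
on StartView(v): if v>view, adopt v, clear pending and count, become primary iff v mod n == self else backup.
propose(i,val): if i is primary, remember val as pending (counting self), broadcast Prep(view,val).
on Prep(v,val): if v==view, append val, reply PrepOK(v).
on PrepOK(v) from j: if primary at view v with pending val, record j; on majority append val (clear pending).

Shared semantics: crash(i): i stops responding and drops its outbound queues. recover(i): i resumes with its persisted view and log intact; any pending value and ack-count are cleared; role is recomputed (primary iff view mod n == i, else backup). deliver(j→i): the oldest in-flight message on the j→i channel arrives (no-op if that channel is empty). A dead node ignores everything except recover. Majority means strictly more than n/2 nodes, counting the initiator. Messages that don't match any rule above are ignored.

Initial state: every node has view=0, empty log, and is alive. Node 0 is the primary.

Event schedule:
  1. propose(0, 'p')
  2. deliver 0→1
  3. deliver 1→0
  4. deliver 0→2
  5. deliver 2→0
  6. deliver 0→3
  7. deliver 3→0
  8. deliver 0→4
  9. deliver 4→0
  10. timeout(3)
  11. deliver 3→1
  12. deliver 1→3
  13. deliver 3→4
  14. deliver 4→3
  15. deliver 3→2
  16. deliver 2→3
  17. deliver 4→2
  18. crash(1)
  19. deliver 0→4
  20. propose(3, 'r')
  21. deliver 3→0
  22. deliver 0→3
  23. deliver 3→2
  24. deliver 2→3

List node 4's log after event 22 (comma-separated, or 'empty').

p

after 1 — propose(0,'p'): ·
after 2 — deliver 0→1: n1:back/v0/[p]
after 3 — deliver 1→0: ·
after 4 — deliver 0→2: n2:back/v0/[p]
after 5 — deliver 2→0: n0:prim/v0/[p]
after 6 — deliver 0→3: n3:back/v0/[p]
after 7 — deliver 3→0: ·
after 8 — deliver 0→4: n4:back/v0/[p]
after 9 — deliver 4→0: ·
after 10 — timeout(3): n3:back/v1/[p]
after 11 — deliver 3→1: n1:prim/v1/[p]
after 12 — deliver 1→3: ·
after 13 — deliver 3→4: n4:back/v1/[p]
after 14 — deliver 4→3: ·
after 15 — deliver 3→2: n2:back/v1/[p]
after 16 — deliver 2→3: ·
after 17 — deliver 4→2: ·
after 18 — crash(1): n1:✗prim/v1/[p]
after 19 — deliver 0→4: ·
after 20 — propose(3,'r'): ·
after 21 — deliver 3→0: n0:back/v1/[p]
after 22 — deliver 0→3: ·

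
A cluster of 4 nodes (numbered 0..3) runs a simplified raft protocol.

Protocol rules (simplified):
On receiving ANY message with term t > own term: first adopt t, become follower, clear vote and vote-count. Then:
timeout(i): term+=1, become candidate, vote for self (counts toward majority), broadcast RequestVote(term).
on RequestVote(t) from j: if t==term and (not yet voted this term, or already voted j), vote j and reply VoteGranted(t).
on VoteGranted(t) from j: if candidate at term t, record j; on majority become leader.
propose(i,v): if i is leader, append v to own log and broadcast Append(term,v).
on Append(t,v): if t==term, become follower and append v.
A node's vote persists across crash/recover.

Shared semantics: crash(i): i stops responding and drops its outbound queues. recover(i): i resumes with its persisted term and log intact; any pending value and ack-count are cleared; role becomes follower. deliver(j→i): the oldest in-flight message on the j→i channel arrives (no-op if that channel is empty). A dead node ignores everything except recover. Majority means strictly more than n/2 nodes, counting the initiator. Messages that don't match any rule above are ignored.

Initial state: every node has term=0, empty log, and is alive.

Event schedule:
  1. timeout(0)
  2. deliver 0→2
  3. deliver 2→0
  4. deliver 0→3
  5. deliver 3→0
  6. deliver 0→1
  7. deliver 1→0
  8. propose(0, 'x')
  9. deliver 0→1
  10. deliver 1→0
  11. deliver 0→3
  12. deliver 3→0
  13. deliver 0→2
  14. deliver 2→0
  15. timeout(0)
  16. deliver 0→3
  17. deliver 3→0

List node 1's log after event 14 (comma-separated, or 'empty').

step 1 timeout(0): 0={cand,t=1,log=-}
step 2 deliver 0→2: 2={foll,t=1,log=-}
step 3 deliver 2→0: —
step 4 deliver 0→3: 3={foll,t=1,log=-}
step 5 deliver 3→0: 0={lead,t=1,log=-}
step 6 deliver 0→1: 1={foll,t=1,log=-}
step 7 deliver 1→0: —
step 8 propose(0,'x'): 0={lead,t=1,log=x}
step 9 deliver 0→1: 1={foll,t=1,log=x}
step 10 deliver 1→0: —
step 11 deliver 0→3: 3={foll,t=1,log=x}
step 12 deliver 3→0: —
step 13 deliver 0→2: 2={foll,t=1,log=x}
step 14 deliver 2→0: —

x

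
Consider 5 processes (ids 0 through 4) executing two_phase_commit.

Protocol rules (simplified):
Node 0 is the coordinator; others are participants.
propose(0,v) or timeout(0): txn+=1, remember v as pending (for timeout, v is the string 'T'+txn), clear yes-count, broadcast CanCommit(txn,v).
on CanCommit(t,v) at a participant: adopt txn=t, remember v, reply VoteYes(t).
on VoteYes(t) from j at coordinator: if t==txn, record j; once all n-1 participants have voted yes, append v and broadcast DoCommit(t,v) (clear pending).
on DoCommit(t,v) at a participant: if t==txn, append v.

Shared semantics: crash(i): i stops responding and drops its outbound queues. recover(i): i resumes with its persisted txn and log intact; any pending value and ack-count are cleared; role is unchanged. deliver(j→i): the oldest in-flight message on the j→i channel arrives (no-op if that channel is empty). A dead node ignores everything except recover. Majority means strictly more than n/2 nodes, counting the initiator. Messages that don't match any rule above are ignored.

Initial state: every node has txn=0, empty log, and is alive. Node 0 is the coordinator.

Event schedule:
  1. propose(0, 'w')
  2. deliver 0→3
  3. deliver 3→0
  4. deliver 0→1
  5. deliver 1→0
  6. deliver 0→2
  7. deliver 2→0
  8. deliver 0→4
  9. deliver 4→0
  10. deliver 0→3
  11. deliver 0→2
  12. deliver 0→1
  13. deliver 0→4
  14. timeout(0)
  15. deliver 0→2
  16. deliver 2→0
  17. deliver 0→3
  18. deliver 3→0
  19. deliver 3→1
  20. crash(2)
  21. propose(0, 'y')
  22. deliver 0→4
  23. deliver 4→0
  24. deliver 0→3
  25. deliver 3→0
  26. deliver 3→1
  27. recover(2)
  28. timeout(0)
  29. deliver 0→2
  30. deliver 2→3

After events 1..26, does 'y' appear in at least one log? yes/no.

after 1 — propose(0,'w'): n0:coor/t1/[-]
after 2 — deliver 0→3: n3:part/t1/[-]
after 3 — deliver 3→0: ·
after 4 — deliver 0→1: n1:part/t1/[-]
after 5 — deliver 1→0: ·
after 6 — deliver 0→2: n2:part/t1/[-]
after 7 — deliver 2→0: ·
after 8 — deliver 0→4: n4:part/t1/[-]
after 9 — deliver 4→0: n0:coor/t1/[w]
after 10 — deliver 0→3: n3:part/t1/[w]
after 11 — deliver 0→2: n2:part/t1/[w]
after 12 — deliver 0→1: n1:part/t1/[w]
after 13 — deliver 0→4: n4:part/t1/[w]
after 14 — timeout(0): n0:coor/t2/[w]
after 15 — deliver 0→2: n2:part/t2/[w]
after 16 — deliver 2→0: ·
after 17 — deliver 0→3: n3:part/t2/[w]
after 18 — deliver 3→0: ·
after 19 — deliver 3→1: ·
after 20 — crash(2): n2:✗part/t2/[w]
after 21 — propose(0,'y'): n0:coor/t3/[w]
after 22 — deliver 0→4: n4:part/t2/[w]
after 23 — deliver 4→0: ·
after 24 — deliver 0→3: n3:part/t3/[w]
after 25 — deliver 3→0: ·
after 26 — deliver 3→1: ·

no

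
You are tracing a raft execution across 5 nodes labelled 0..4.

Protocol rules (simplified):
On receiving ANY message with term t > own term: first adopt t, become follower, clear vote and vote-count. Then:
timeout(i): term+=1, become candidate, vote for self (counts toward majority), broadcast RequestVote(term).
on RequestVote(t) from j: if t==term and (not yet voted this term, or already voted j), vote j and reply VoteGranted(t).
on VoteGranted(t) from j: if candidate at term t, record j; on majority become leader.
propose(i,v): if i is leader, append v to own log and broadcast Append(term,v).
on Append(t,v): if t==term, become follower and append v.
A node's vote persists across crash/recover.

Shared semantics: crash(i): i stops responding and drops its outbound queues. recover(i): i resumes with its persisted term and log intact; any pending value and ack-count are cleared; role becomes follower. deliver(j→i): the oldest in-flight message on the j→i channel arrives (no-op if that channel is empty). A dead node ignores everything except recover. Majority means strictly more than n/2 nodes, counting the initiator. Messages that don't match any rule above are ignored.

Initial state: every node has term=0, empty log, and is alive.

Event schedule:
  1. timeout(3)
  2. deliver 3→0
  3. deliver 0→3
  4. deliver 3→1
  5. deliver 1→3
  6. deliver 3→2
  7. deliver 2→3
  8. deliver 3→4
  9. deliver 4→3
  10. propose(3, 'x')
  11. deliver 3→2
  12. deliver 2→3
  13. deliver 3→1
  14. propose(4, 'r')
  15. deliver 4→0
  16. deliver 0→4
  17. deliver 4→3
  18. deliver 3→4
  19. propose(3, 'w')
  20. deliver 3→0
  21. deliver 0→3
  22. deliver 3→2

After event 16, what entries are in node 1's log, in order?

x

[1] timeout(3) → N3(cand t1 [-])
[2] deliver 3→0 → N0(foll t1 [-])
[3] deliver 0→3 → ∅
[4] deliver 3→1 → N1(foll t1 [-])
[5] deliver 1→3 → N3(lead t1 [-])
[6] deliver 3→2 → N2(foll t1 [-])
[7] deliver 2→3 → ∅
[8] deliver 3→4 → N4(foll t1 [-])
[9] deliver 4→3 → ∅
[10] propose(3,'x') → N3(lead t1 [x])
[11] deliver 3→2 → N2(foll t1 [x])
[12] deliver 2→3 → ∅
[13] deliver 3→1 → N1(foll t1 [x])
[14] propose(4,'r') → ∅
[15] deliver 4→0 → ∅
[16] deliver 0→4 → ∅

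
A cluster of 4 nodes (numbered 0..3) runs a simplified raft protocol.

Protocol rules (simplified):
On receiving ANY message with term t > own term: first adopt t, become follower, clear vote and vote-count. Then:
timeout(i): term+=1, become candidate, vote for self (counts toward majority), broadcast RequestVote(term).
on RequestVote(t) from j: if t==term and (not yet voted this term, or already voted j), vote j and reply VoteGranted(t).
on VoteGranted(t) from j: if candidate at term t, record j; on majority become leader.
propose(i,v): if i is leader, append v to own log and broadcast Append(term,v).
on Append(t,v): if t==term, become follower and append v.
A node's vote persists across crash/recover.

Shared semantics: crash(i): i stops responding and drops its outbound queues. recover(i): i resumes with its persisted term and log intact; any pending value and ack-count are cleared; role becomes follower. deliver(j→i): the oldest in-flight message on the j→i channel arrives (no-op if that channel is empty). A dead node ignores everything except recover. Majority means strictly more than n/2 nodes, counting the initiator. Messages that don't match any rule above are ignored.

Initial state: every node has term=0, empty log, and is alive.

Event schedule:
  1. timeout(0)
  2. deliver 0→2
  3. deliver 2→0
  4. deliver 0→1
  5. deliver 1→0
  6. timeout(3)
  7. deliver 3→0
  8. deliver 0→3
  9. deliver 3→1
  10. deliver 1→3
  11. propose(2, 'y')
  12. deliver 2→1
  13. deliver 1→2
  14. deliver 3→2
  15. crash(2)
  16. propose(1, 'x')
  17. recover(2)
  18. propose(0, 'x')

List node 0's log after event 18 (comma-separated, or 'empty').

1. timeout(0):  <0:cand t1 ->
2. deliver 0→2:  <2:foll t1 ->
3. deliver 2→0:  nop
4. deliver 0→1:  <1:foll t1 ->
5. deliver 1→0:  <0:lead t1 ->
6. timeout(3):  <3:cand t1 ->
7. deliver 3→0:  nop
8. deliver 0→3:  nop
9. deliver 3→1:  nop
10. deliver 1→3:  nop
11. propose(2,'y'):  nop
12. deliver 2→1:  nop
13. deliver 1→2:  nop
14. deliver 3→2:  nop
15. crash(2):  <2:✗foll t1 ->
16. propose(1,'x'):  nop
17. recover(2):  <2:foll t1 ->
18. propose(0,'x'):  <0:lead t1 x>

x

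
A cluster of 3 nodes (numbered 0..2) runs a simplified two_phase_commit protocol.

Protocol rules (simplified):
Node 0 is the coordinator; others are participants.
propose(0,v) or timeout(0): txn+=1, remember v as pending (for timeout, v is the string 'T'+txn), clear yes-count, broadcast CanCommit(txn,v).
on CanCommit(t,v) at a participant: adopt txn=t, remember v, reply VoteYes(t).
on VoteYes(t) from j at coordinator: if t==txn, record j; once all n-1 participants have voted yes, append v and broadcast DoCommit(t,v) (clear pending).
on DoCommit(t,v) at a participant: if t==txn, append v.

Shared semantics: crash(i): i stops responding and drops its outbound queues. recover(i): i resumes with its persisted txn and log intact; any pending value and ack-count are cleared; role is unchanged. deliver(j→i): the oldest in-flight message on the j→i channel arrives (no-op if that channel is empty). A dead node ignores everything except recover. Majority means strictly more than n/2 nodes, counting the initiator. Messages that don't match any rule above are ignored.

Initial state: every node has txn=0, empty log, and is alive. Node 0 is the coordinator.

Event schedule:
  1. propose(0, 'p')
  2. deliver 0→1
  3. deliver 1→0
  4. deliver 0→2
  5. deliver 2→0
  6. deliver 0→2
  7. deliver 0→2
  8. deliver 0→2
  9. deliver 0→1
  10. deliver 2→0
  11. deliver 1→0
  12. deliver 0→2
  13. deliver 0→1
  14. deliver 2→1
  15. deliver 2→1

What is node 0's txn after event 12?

1

step 1 propose(0,'p'): 0={coor,t=1,log=-}
step 2 deliver 0→1: 1={part,t=1,log=-}
step 3 deliver 1→0: —
step 4 deliver 0→2: 2={part,t=1,log=-}
step 5 deliver 2→0: 0={coor,t=1,log=p}
step 6 deliver 0→2: 2={part,t=1,log=p}
step 7 deliver 0→2: —
step 8 deliver 0→2: —
step 9 deliver 0→1: 1={part,t=1,log=p}
step 10 deliver 2→0: —
step 11 deliver 1→0: —
step 12 deliver 0→2: —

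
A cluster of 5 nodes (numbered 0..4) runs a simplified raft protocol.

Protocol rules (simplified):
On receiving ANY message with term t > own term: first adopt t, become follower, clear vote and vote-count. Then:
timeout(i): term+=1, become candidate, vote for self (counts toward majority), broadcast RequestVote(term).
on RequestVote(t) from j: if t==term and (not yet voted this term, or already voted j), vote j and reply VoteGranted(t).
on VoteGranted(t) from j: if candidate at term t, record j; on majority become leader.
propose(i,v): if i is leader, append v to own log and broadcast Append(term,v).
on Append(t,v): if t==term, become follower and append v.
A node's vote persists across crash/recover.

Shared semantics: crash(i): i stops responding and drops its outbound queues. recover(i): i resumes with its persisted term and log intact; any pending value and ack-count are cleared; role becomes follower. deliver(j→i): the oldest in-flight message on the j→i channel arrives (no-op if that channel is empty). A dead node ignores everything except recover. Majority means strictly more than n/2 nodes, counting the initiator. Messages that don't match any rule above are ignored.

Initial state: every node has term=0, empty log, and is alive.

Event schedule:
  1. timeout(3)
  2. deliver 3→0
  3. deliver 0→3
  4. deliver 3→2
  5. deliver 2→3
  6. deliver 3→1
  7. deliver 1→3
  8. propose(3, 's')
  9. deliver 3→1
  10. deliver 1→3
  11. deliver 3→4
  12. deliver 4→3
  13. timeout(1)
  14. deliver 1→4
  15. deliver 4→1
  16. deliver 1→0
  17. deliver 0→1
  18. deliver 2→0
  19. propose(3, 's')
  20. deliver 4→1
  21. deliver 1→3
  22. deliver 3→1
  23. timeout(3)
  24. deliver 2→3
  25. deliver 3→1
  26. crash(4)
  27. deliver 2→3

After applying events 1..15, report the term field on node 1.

after 1 — timeout(3): n3:cand/t1/[-]
after 2 — deliver 3→0: n0:foll/t1/[-]
after 3 — deliver 0→3: ·
after 4 — deliver 3→2: n2:foll/t1/[-]
after 5 — deliver 2→3: n3:lead/t1/[-]
after 6 — deliver 3→1: n1:foll/t1/[-]
after 7 — deliver 1→3: ·
after 8 — propose(3,'s'): n3:lead/t1/[s]
after 9 — deliver 3→1: n1:foll/t1/[s]
after 10 — deliver 1→3: ·
after 11 — deliver 3→4: n4:foll/t1/[-]
after 12 — deliver 4→3: ·
after 13 — timeout(1): n1:cand/t2/[s]
after 14 — deliver 1→4: n4:foll/t2/[-]
after 15 — deliver 4→1: ·

2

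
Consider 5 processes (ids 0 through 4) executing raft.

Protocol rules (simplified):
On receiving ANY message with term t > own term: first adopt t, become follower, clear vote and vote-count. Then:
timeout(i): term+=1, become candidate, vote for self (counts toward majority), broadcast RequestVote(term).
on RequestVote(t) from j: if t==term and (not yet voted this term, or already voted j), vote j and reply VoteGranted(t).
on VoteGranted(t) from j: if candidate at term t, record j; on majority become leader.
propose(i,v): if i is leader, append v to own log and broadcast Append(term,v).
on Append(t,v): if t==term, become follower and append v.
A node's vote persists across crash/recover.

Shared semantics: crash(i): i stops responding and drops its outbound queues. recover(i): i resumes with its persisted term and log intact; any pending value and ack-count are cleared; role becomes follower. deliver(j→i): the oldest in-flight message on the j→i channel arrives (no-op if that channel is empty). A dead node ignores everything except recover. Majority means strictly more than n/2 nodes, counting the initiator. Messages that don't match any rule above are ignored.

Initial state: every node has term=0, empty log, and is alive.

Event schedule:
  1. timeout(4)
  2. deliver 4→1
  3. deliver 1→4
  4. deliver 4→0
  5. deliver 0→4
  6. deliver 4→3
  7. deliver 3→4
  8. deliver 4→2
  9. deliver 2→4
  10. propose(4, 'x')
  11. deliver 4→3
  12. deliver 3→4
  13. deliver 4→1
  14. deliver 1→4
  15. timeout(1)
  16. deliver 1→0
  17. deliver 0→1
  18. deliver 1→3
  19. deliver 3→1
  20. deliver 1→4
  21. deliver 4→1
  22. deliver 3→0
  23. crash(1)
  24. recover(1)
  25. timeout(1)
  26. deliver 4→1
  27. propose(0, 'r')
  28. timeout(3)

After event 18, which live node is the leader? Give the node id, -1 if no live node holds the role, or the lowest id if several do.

4

step 1 timeout(4): 4={cand,t=1,log=-}
step 2 deliver 4→1: 1={foll,t=1,log=-}
step 3 deliver 1→4: —
step 4 deliver 4→0: 0={foll,t=1,log=-}
step 5 deliver 0→4: 4={lead,t=1,log=-}
step 6 deliver 4→3: 3={foll,t=1,log=-}
step 7 deliver 3→4: —
step 8 deliver 4→2: 2={foll,t=1,log=-}
step 9 deliver 2→4: —
step 10 propose(4,'x'): 4={lead,t=1,log=x}
step 11 deliver 4→3: 3={foll,t=1,log=x}
step 12 deliver 3→4: —
step 13 deliver 4→1: 1={foll,t=1,log=x}
step 14 deliver 1→4: —
step 15 timeout(1): 1={cand,t=2,log=x}
step 16 deliver 1→0: 0={foll,t=2,log=-}
step 17 deliver 0→1: —
step 18 deliver 1→3: 3={foll,t=2,log=x}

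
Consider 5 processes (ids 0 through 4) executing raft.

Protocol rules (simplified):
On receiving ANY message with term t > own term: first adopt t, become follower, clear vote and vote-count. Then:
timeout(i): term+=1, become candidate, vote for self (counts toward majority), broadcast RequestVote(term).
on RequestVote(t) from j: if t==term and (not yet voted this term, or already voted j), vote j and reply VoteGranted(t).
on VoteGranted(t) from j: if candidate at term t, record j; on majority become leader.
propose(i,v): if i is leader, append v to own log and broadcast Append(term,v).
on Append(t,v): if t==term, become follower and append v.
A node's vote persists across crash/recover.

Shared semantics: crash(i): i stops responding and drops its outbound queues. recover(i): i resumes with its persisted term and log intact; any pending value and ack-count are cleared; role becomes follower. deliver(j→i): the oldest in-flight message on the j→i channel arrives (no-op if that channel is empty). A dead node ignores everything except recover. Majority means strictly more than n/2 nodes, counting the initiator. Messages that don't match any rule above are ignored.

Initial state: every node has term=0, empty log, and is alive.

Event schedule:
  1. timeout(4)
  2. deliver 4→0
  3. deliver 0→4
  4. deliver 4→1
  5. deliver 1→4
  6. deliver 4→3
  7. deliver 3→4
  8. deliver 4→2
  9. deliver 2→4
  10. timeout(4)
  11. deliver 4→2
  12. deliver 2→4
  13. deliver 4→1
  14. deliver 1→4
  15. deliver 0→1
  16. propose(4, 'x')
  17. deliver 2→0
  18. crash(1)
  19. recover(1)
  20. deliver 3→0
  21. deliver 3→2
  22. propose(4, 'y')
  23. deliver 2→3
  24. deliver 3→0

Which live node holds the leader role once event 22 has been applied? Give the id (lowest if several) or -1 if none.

4

e1 timeout(4): 4[cand,t=1,-]
e2 deliver 4→0: 0[foll,t=1,-]
e3 deliver 0→4: ·
e4 deliver 4→1: 1[foll,t=1,-]
e5 deliver 1→4: 4[lead,t=1,-]
e6 deliver 4→3: 3[foll,t=1,-]
e7 deliver 3→4: ·
e8 deliver 4→2: 2[foll,t=1,-]
e9 deliver 2→4: ·
e10 timeout(4): 4[cand,t=2,-]
e11 deliver 4→2: 2[foll,t=2,-]
e12 deliver 2→4: ·
e13 deliver 4→1: 1[foll,t=2,-]
e14 deliver 1→4: 4[lead,t=2,-]
e15 deliver 0→1: ·
e16 propose(4,'x'): 4[lead,t=2,x]
e17 deliver 2→0: ·
e18 crash(1): 1[✗foll,t=2,-]
e19 recover(1): 1[foll,t=2,-]
e20 deliver 3→0: ·
e21 deliver 3→2: ·
e22 propose(4,'y'): 4[lead,t=2,x,y]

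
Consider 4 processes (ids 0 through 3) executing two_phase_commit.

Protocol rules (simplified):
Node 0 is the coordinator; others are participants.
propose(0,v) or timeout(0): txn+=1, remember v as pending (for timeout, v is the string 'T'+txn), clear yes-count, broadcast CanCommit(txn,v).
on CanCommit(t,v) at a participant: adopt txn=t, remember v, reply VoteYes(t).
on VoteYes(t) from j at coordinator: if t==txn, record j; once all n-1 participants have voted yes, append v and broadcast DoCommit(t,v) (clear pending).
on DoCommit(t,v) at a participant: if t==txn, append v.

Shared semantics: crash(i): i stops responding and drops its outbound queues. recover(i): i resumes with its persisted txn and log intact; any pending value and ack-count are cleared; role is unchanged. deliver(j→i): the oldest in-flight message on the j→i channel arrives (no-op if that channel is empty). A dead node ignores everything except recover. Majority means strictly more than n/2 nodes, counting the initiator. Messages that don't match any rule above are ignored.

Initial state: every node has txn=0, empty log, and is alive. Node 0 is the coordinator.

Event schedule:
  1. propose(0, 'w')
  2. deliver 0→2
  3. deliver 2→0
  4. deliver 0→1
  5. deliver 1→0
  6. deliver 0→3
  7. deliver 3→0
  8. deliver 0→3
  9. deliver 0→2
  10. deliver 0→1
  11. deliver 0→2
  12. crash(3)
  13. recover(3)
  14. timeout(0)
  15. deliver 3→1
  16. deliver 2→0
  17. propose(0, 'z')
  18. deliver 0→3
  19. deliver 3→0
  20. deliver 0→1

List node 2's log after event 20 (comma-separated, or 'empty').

w

[1] propose(0,'w') → N0(coor t1 [-])
[2] deliver 0→2 → N2(part t1 [-])
[3] deliver 2→0 → ∅
[4] deliver 0→1 → N1(part t1 [-])
[5] deliver 1→0 → ∅
[6] deliver 0→3 → N3(part t1 [-])
[7] deliver 3→0 → N0(coor t1 [w])
[8] deliver 0→3 → N3(part t1 [w])
[9] deliver 0→2 → N2(part t1 [w])
[10] deliver 0→1 → N1(part t1 [w])
[11] deliver 0→2 → ∅
[12] crash(3) → N3(✗part t1 [w])
[13] recover(3) → N3(part t1 [w])
[14] timeout(0) → N0(coor t2 [w])
[15] deliver 3→1 → ∅
[16] deliver 2→0 → ∅
[17] propose(0,'z') → N0(coor t3 [w])
[18] deliver 0→3 → N3(part t2 [w])
[19] deliver 3→0 → ∅
[20] deliver 0→1 → N1(part t2 [w])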